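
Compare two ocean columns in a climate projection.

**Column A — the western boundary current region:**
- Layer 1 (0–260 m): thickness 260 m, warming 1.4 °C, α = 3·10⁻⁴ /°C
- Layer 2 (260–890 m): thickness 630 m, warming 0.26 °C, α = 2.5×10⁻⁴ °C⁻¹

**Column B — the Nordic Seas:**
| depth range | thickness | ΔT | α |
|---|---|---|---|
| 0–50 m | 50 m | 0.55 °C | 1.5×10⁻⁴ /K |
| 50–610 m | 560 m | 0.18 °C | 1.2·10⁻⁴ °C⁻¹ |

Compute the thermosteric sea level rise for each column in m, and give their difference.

A 0–260 m: 3×10⁻⁴ × 1.4 × 260 = 0.10920 m
A Layer 2: 0.26 × 630 × 2.5×10⁻⁴ = 0.04095 m
A total: 0.15015 m
B Layer 1: 1.5×10⁻⁴ × 50 × 0.55 = 0.004125 m
B 560 × 0.18 × 1.2×10⁻⁴ = 0.012096 m
B total: 0.016221 m
Difference: 0.15015 − 0.016221 = 0.133929 m

Δh_A ≈ 0.15 m, Δh_B ≈ 0.016 m; difference ≈ 0.13 m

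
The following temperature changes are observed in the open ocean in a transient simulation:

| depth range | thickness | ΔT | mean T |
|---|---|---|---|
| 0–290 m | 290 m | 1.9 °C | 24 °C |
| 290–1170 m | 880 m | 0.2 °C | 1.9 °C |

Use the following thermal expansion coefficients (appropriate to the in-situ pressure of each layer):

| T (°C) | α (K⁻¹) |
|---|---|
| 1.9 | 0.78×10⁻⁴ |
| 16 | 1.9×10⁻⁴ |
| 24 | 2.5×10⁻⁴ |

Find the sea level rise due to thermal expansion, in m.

Layer 1 at 24 °C → α = 2.5×10⁻⁴ K⁻¹
Layer 2 at 1.9 °C → α = 0.78×10⁻⁴ K⁻¹
2.5×10⁻⁴ × 1.9 × 290 = 0.13775 m
Layer 2: 0.2 × 0.78×10⁻⁴ × 880 = 0.013728 m
Δh = 0.13775 + 0.013728 = 0.151478 m

Δh ≈ 0.151 m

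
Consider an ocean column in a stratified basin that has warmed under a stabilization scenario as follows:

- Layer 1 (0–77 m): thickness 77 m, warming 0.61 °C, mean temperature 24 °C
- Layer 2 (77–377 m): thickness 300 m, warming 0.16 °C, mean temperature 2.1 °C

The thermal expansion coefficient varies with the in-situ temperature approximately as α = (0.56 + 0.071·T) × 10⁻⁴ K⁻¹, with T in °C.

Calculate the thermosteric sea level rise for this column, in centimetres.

about 1.40 cm

Layer 1: α = (0.56 + 0.071×24)×10⁻⁴ = 2.264×10⁻⁴ K⁻¹
Layer 2: α = (0.56 + 0.071×2.1)×10⁻⁴ = 0.7091×10⁻⁴ K⁻¹
0–77 m: 77 × 0.61 × 2.264×10⁻⁴ = 0.010634008 m
300 × 0.7091×10⁻⁴ × 0.16 = 0.00340368 m
Δh = 0.010634008 + 0.00340368 = 0.014037688 m ≈ 1.40 cm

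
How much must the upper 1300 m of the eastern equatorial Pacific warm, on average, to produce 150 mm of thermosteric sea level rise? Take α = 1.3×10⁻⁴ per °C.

about 0.888 K

ΔT = Δh/(αH) = 0.15 / (1.3×10⁻⁴ × 1300) ≈ 0.8876 K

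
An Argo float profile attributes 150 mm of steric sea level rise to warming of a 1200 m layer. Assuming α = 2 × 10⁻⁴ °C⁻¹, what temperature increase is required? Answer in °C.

ΔT ≈ 0.625 °C

ΔT = Δh/(αH) = 0.15 / (2×10⁻⁴ × 1200) = 0.6250 °C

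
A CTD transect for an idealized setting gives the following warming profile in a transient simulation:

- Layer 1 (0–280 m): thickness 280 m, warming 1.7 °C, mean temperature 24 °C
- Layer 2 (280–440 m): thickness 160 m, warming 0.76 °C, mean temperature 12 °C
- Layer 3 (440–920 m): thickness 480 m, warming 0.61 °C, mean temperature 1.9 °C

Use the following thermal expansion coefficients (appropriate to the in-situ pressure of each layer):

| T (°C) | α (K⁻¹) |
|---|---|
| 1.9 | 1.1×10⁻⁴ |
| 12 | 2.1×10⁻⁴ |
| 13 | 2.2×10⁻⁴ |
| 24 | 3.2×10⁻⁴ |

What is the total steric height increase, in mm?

Layer 1 at 24 °C → α = 3.2×10⁻⁴ K⁻¹
Layer 2 at 12 °C → α = 2.1×10⁻⁴ K⁻¹
Layer 3 at 1.9 °C → α = 1.1×10⁻⁴ K⁻¹
Layer 1: 1.7 × 280 × 3.2×10⁻⁴ = 0.15232 m
0.76 × 2.1×10⁻⁴ × 160 = 0.025536 m
0.61 × 480 × 1.1×10⁻⁴ = 0.032208 m
Δh = 0.15232 + 0.025536 + 0.032208 = 0.210064 m ≈ 210 mm

210 mm of thermosteric rise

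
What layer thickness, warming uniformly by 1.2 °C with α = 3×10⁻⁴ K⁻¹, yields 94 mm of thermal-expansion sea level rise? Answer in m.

H = Δh/(αΔT) = 0.094 / (3×10⁻⁴ × 1.2) ≈ 261.1 m

260 m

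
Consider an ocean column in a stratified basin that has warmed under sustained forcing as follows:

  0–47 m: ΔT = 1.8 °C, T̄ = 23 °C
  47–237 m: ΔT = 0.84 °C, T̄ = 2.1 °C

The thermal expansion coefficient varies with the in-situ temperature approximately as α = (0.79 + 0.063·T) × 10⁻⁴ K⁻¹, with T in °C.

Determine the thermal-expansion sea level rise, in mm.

Layer 1: α = (0.79 + 0.063×23)×10⁻⁴ = 2.239×10⁻⁴ K⁻¹
Layer 2: α = (0.79 + 0.063×2.1)×10⁻⁴ = 0.9223×10⁻⁴ K⁻¹
Layer 1: 2.239×10⁻⁴ × 1.8 × 47 = 0.01894194 m
0.9223×10⁻⁴ × 0.84 × 190 = 0.014719908 m
Δh = 0.01894194 + 0.014719908 = 0.033661848 m

Δh ≈ 34 mm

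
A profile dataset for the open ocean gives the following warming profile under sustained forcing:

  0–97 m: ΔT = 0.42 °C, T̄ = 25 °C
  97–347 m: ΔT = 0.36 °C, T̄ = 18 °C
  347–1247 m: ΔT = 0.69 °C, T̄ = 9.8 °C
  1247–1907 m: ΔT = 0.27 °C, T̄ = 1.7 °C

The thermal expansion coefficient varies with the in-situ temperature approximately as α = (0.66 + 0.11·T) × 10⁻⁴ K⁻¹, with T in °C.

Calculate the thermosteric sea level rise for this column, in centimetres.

Δh ≈ 16 cm

Layer 1: α = (0.66 + 0.11×25)×10⁻⁴ = 3.41×10⁻⁴ K⁻¹
Layer 2: α = (0.66 + 0.11×18)×10⁻⁴ = 2.64×10⁻⁴ K⁻¹
Layer 3: α = (0.66 + 0.11×9.8)×10⁻⁴ = 1.738×10⁻⁴ K⁻¹
Layer 4: α = (0.66 + 0.11×1.7)×10⁻⁴ = 0.847×10⁻⁴ K⁻¹
3.41×10⁻⁴ × 0.42 × 97 = 0.01389234 m
97–347 m: 2.64×10⁻⁴ × 0.36 × 250 = 0.02376 m
347–1247 m: 0.69 × 1.738×10⁻⁴ × 900 = 0.1079298 m
Layer 4: 0.27 × 660 × 0.847×10⁻⁴ = 0.01509354 m
Δh = 0.01389234 + 0.02376 + 0.1079298 + 0.01509354 = 0.16067568 m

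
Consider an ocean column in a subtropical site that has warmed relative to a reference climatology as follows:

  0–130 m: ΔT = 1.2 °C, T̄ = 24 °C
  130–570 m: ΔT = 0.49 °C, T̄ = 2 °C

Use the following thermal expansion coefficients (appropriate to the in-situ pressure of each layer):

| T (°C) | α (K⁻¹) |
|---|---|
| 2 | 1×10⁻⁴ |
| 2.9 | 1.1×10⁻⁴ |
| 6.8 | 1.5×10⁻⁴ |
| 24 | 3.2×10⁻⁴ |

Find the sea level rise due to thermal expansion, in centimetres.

Layer 1 at 24 °C → α = 3.2×10⁻⁴ K⁻¹
Layer 2 at 2 °C → α = 1×10⁻⁴ K⁻¹
1.2 × 3.2×10⁻⁴ × 130 = 0.04992 m
130–570 m: 0.49 × 1×10⁻⁴ × 440 = 0.02156 m
Δh = 0.04992 + 0.02156 = 0.07148 m ≈ 7.15 cm

Δh = 7.15 cm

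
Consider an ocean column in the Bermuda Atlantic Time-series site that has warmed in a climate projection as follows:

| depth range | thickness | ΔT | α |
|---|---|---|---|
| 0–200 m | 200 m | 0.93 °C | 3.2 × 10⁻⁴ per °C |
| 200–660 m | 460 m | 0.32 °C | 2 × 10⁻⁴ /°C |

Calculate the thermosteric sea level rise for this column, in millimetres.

Δh = 89.0 mm

Layer 1: 0.93 × 200 × 3.2×10⁻⁴ = 0.05952 m
200–660 m: 460 × 0.32 × 2×10⁻⁴ = 0.02944 m
Δh = 0.05952 + 0.02944 = 0.08896 m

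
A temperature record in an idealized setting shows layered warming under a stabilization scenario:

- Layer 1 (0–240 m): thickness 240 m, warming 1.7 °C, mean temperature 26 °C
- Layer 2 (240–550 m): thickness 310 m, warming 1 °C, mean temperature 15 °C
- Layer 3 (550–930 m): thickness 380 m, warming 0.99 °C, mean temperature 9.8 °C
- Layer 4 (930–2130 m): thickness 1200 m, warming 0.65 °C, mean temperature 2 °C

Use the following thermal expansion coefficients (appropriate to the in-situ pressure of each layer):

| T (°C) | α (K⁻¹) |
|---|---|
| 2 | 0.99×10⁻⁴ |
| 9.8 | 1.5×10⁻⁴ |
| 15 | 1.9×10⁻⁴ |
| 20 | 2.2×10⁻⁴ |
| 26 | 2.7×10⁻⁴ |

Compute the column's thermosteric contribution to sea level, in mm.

Layer 1 at 26 °C → α = 2.7×10⁻⁴ K⁻¹
Layer 2 at 15 °C → α = 1.9×10⁻⁴ K⁻¹
Layer 3 at 9.8 °C → α = 1.5×10⁻⁴ K⁻¹
Layer 4 at 2 °C → α = 0.99×10⁻⁴ K⁻¹
2.7×10⁻⁴ × 1.7 × 240 = 0.11016 m
240–550 m: 310 × 1 × 1.9×10⁻⁴ = 0.05890 m
550–930 m: 380 × 1.5×10⁻⁴ × 0.99 = 0.05643 m
Layer 4: 0.99×10⁻⁴ × 1200 × 0.65 = 0.07722 m
Δh = 0.11016 + 0.05890 + 0.05643 + 0.07722 = 0.30271 m ≈ 303 mm

303 mm of thermosteric rise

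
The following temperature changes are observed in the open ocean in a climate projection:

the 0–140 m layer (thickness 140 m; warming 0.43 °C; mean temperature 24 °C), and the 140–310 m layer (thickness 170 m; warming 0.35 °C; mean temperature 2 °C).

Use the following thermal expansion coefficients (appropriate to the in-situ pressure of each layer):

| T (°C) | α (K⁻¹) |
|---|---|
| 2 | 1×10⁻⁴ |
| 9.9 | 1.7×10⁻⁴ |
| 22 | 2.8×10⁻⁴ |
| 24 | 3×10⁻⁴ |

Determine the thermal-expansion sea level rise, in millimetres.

24 mm of thermosteric rise

Layer 1 at 24 °C → α = 3×10⁻⁴ K⁻¹
Layer 2 at 2 °C → α = 1×10⁻⁴ K⁻¹
Layer 1: 3×10⁻⁴ × 140 × 0.43 = 0.01806 m
1×10⁻⁴ × 0.35 × 170 = 0.00595 m
Δh = 0.01806 + 0.00595 = 0.02401 m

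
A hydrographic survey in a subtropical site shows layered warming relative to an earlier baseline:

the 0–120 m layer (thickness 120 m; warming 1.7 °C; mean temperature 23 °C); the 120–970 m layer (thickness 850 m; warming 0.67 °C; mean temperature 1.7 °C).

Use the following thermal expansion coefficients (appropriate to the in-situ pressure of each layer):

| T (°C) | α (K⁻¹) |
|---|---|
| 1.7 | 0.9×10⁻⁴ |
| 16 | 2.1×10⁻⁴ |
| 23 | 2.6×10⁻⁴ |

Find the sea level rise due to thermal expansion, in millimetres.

Layer 1 at 23 °C → α = 2.6×10⁻⁴ K⁻¹
Layer 2 at 1.7 °C → α = 0.9×10⁻⁴ K⁻¹
2.6×10⁻⁴ × 1.7 × 120 = 0.05304 m
120–970 m: 0.67 × 850 × 0.9×10⁻⁴ = 0.051255 m
Δh = 0.05304 + 0.051255 = 0.104295 m ≈ 104 mm

104 mm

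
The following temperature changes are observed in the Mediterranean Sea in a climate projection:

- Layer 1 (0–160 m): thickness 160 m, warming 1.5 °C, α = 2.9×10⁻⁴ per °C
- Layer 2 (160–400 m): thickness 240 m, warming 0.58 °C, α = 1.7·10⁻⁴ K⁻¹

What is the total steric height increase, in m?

Layer 1: 1.5 × 160 × 2.9×10⁻⁴ = 0.06960 m
1.7×10⁻⁴ × 240 × 0.58 = 0.023664 m
Δh = 0.06960 + 0.023664 = 0.093264 m ≈ 0.093 m

about 0.093 m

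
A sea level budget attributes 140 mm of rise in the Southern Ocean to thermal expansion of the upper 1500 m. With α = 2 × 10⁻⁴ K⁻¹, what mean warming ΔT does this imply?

ΔT = Δh/(αH) = 0.14 / (2×10⁻⁴ × 1500) ≈ 0.4667 °C

0.467 °C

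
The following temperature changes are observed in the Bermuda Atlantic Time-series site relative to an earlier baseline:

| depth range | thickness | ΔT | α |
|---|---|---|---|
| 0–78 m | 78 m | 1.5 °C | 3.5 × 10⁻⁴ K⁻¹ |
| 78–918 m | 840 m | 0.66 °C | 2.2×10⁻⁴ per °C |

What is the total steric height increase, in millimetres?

Layer 1: 78 × 1.5 × 3.5×10⁻⁴ = 0.04095 m
78–918 m: 0.66 × 840 × 2.2×10⁻⁴ = 0.121968 m
Δh = 0.04095 + 0.121968 = 0.162918 m

Δh ≈ 163 mm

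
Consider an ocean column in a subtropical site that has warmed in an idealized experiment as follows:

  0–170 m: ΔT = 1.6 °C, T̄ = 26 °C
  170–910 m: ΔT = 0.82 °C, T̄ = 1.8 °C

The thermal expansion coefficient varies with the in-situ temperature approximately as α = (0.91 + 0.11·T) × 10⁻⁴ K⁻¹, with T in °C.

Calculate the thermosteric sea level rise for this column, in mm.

Δh = 170 mm

Layer 1: α = (0.91 + 0.11×26)×10⁻⁴ = 3.77×10⁻⁴ K⁻¹
Layer 2: α = (0.91 + 0.11×1.8)×10⁻⁴ = 1.108×10⁻⁴ K⁻¹
Layer 1: 3.77×10⁻⁴ × 170 × 1.6 = 0.102544 m
Layer 2: 0.82 × 740 × 1.108×10⁻⁴ = 0.06723344 m
Δh = 0.102544 + 0.06723344 = 0.16977744 m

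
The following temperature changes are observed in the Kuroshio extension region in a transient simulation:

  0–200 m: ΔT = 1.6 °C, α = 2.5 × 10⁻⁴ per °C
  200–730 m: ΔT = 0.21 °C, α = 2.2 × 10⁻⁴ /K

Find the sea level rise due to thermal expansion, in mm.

100 mm of thermosteric rise

1.6 × 2.5×10⁻⁴ × 200 = 0.08000 m
530 × 2.2×10⁻⁴ × 0.21 = 0.024486 m
Δh = 0.08000 + 0.024486 = 0.104486 m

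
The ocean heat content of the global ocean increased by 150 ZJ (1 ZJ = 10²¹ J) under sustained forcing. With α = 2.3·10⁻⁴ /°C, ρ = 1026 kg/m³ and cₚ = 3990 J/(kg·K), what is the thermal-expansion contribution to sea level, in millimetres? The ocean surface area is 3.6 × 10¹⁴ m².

23.4 mm of thermosteric rise

Per unit area: Q = 150×10²¹ / (3.6×10¹⁴) ≈ 4.167×10⁸ J/m²
Δh = αQ/(ρcₚ) = 2.3×10⁻⁴ × 4.167×10⁸ / (1026 × 3990) ≈ 0.023412 m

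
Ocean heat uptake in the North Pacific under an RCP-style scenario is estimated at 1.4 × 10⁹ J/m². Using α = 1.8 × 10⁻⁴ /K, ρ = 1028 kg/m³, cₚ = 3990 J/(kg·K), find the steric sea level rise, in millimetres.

Δh ≈ 61 mm

Δh = αQ/(ρcₚ) = 1.8×10⁻⁴ × 1.4×10⁹ / (1028 × 3990) ≈ 0.061438 m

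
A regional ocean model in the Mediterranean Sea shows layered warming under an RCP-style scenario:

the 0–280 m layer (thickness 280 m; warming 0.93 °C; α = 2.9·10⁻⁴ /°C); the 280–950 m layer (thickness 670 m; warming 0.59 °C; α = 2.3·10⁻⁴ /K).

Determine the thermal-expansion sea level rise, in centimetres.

16.6 cm

0–280 m: 2.9×10⁻⁴ × 0.93 × 280 = 0.075516 m
280–950 m: 0.59 × 670 × 2.3×10⁻⁴ = 0.090919 m
Δh = 0.075516 + 0.090919 = 0.166435 m ≈ 16.6 cm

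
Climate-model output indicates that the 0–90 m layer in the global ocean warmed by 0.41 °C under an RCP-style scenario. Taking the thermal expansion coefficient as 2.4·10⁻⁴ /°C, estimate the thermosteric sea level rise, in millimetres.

Δh = αΔT·H = 2.4×10⁻⁴ × 0.41 × 90 = 0.008856 m

Δh = 8.9 mm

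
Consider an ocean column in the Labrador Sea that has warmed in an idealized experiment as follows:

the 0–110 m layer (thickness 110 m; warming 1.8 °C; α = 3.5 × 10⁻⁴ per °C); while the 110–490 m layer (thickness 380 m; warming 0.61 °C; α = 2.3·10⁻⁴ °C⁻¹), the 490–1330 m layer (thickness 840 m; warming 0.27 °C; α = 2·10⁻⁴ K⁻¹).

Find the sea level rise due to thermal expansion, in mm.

0–110 m: 3.5×10⁻⁴ × 110 × 1.8 = 0.06930 m
0.61 × 380 × 2.3×10⁻⁴ = 0.053314 m
2×10⁻⁴ × 0.27 × 840 = 0.04536 m
Δh = 0.06930 + 0.053314 + 0.04536 = 0.167974 m

about 168 mm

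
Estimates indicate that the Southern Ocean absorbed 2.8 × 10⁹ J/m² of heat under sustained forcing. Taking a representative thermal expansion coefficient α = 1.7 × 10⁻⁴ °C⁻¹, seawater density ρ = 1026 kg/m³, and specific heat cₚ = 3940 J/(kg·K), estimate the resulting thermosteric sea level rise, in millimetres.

about 120 mm

Δh = αQ/(ρcₚ) = 1.7×10⁻⁴ × 2.8×10⁹ / (1026 × 3940) ≈ 0.11775 m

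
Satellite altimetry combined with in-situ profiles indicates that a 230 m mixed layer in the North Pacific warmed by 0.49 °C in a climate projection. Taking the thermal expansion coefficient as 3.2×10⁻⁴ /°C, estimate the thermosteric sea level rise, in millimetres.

Δh = αΔT·H = 3.2×10⁻⁴ × 0.49 × 230 = 0.036064 m

36.1 mm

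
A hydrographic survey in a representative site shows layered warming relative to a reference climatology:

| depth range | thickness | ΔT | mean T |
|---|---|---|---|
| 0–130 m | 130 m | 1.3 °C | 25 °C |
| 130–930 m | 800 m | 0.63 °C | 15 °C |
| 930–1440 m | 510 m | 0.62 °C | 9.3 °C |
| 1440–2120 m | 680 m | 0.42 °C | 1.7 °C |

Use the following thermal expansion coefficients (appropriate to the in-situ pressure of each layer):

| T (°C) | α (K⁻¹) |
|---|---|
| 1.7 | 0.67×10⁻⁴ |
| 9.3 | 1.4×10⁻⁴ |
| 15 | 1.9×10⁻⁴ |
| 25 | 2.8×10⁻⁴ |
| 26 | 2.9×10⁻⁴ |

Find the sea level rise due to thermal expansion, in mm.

Layer 1 at 25 °C → α = 2.8×10⁻⁴ K⁻¹
Layer 2 at 15 °C → α = 1.9×10⁻⁴ K⁻¹
Layer 3 at 9.3 °C → α = 1.4×10⁻⁴ K⁻¹
Layer 4 at 1.7 °C → α = 0.67×10⁻⁴ K⁻¹
130 × 1.3 × 2.8×10⁻⁴ = 0.04732 m
0.63 × 1.9×10⁻⁴ × 800 = 0.09576 m
Layer 3: 1.4×10⁻⁴ × 510 × 0.62 = 0.044268 m
Layer 4: 0.67×10⁻⁴ × 0.42 × 680 = 0.0191352 m
Δh = 0.04732 + 0.09576 + 0.044268 + 0.0191352 = 0.2064832 m

about 210 mm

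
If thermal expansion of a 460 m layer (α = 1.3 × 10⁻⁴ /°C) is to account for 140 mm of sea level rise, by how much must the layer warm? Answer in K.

ΔT = Δh/(αH) = 0.14 / (1.3×10⁻⁴ × 460) ≈ 2.341 K

about 2.3 K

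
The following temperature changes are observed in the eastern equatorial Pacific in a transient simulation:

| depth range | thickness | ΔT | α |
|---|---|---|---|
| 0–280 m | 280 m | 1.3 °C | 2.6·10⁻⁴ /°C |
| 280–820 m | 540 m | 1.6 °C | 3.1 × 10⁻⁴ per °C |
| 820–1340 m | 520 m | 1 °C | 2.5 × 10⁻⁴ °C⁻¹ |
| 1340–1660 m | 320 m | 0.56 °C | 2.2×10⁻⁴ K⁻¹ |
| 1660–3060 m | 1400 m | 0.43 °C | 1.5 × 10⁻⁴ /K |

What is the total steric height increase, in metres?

0.622 m

Layer 1: 1.3 × 2.6×10⁻⁴ × 280 = 0.09464 m
3.1×10⁻⁴ × 540 × 1.6 = 0.26784 m
520 × 2.5×10⁻⁴ × 1 = 0.13000 m
Layer 4: 320 × 0.56 × 2.2×10⁻⁴ = 0.039424 m
1660–3060 m: 0.43 × 1.5×10⁻⁴ × 1400 = 0.09030 m
Δh = 0.09464 + 0.26784 + 0.13000 + 0.039424 + 0.09030 = 0.622204 m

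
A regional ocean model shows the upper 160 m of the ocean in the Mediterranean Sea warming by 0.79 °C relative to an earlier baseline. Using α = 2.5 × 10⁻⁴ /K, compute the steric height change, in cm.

Δh ≈ 3.2 cm

Δh = αΔT·H = 2.5×10⁻⁴ × 0.79 × 160 = 0.03160 m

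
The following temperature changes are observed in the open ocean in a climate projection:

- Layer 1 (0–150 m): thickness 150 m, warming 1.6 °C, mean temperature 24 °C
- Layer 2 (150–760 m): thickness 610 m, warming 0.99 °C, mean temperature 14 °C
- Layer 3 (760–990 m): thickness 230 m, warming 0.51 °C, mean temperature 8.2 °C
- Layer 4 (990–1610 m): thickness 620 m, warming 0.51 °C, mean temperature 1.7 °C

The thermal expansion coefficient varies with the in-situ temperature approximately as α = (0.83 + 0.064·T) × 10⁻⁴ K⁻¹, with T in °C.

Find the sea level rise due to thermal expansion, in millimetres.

Δh ≈ 210 mm

Layer 1: α = (0.83 + 0.064×24)×10⁻⁴ = 2.366×10⁻⁴ K⁻¹
Layer 2: α = (0.83 + 0.064×14)×10⁻⁴ = 1.726×10⁻⁴ K⁻¹
Layer 3: α = (0.83 + 0.064×8.2)×10⁻⁴ = 1.3548×10⁻⁴ K⁻¹
Layer 4: α = (0.83 + 0.064×1.7)×10⁻⁴ = 0.9388×10⁻⁴ K⁻¹
Layer 1: 2.366×10⁻⁴ × 1.6 × 150 = 0.056784 m
1.726×10⁻⁴ × 610 × 0.99 = 0.10423314 m
1.3548×10⁻⁴ × 0.51 × 230 = 0.015891804 m
Layer 4: 620 × 0.9388×10⁻⁴ × 0.51 = 0.029684856 m
Δh = 0.056784 + 0.10423314 + 0.015891804 + 0.029684856 = 0.2065938 m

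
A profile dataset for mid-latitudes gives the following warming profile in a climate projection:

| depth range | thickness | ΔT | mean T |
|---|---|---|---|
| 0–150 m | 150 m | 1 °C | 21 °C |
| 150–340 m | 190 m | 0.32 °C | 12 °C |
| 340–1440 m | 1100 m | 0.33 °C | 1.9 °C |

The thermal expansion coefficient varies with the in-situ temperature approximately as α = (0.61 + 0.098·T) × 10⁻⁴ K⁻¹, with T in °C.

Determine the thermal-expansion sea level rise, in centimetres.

about 7.98 cm

Layer 1: α = (0.61 + 0.098×21)×10⁻⁴ = 2.668×10⁻⁴ K⁻¹
Layer 2: α = (0.61 + 0.098×12)×10⁻⁴ = 1.786×10⁻⁴ K⁻¹
Layer 3: α = (0.61 + 0.098×1.9)×10⁻⁴ = 0.7962×10⁻⁴ K⁻¹
0–150 m: 2.668×10⁻⁴ × 1 × 150 = 0.04002 m
Layer 2: 190 × 0.32 × 1.786×10⁻⁴ = 0.01085888 m
340–1440 m: 0.7962×10⁻⁴ × 1100 × 0.33 = 0.02890206 m
Δh = 0.04002 + 0.01085888 + 0.02890206 = 0.07978094 m ≈ 7.98 cm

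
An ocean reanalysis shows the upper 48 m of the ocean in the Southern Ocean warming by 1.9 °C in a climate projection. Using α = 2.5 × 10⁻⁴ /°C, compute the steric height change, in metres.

Δh ≈ 0.023 m

Δh = αΔT·H = 2.5×10⁻⁴ × 1.9 × 48 = 0.02280 m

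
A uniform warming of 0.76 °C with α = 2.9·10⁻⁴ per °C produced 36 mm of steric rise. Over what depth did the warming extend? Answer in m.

H = Δh/(αΔT) = 0.036 / (2.9×10⁻⁴ × 0.76) ≈ 163.3 m

about 160 m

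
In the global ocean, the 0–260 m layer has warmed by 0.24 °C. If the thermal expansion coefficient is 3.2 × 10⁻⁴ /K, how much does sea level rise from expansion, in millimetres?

Δh = αΔT·H = 3.2×10⁻⁴ × 0.24 × 260 = 0.019968 m

about 20.0 mm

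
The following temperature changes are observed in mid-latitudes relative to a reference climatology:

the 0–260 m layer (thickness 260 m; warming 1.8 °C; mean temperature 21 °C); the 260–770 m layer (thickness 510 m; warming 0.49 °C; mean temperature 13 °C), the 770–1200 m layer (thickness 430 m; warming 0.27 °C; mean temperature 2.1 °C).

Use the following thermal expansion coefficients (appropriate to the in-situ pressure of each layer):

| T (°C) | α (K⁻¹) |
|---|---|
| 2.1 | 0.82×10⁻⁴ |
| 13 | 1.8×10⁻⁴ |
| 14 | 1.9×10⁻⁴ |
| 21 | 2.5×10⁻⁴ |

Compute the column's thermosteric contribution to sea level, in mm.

172 mm

Layer 1 at 21 °C → α = 2.5×10⁻⁴ K⁻¹
Layer 2 at 13 °C → α = 1.8×10⁻⁴ K⁻¹
Layer 3 at 2.1 °C → α = 0.82×10⁻⁴ K⁻¹
0–260 m: 1.8 × 260 × 2.5×10⁻⁴ = 0.11700 m
0.49 × 1.8×10⁻⁴ × 510 = 0.044982 m
Layer 3: 0.82×10⁻⁴ × 430 × 0.27 = 0.0095202 m
Δh = 0.11700 + 0.044982 + 0.0095202 = 0.1715022 m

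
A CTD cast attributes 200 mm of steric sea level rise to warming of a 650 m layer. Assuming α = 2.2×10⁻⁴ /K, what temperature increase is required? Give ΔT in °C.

ΔT = Δh/(αH) = 0.2 / (2.2×10⁻⁴ × 650) ≈ 1.399 °C

about 1.40 °C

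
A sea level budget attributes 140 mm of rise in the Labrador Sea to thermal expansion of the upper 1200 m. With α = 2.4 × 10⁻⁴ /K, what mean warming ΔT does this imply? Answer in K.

about 0.486 K

ΔT = Δh/(αH) = 0.14 / (2.4×10⁻⁴ × 1200) ≈ 0.4861 K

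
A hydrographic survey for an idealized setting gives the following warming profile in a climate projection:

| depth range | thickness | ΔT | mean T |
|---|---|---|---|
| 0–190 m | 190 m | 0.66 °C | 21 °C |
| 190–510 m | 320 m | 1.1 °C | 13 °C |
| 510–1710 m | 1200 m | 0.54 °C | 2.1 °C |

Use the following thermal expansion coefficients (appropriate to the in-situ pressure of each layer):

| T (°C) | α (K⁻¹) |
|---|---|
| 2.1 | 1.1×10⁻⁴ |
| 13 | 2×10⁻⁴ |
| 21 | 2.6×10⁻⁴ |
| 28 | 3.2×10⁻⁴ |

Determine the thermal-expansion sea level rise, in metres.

Layer 1 at 21 °C → α = 2.6×10⁻⁴ K⁻¹
Layer 2 at 13 °C → α = 2×10⁻⁴ K⁻¹
Layer 3 at 2.1 °C → α = 1.1×10⁻⁴ K⁻¹
Layer 1: 190 × 2.6×10⁻⁴ × 0.66 = 0.032604 m
Layer 2: 320 × 2×10⁻⁴ × 1.1 = 0.07040 m
Layer 3: 1.1×10⁻⁴ × 1200 × 0.54 = 0.07128 m
Δh = 0.032604 + 0.07040 + 0.07128 = 0.174284 m ≈ 0.174 m

0.174 m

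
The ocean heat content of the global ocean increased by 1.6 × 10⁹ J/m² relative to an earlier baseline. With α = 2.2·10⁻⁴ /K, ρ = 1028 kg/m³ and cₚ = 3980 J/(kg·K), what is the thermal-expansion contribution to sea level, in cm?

8.60 cm of thermosteric rise

Δh = αQ/(ρcₚ) = 2.2×10⁻⁴ × 1.6×10⁹ / (1028 × 3980) ≈ 0.086033 m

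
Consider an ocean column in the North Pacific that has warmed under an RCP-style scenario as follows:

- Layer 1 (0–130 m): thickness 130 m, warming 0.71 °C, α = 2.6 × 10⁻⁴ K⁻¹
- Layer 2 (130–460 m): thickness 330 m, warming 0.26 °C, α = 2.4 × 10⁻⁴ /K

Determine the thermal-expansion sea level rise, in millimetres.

45 mm

130 × 2.6×10⁻⁴ × 0.71 = 0.023998 m
0.26 × 330 × 2.4×10⁻⁴ = 0.020592 m
Δh = 0.023998 + 0.020592 = 0.04459 m ≈ 45 mm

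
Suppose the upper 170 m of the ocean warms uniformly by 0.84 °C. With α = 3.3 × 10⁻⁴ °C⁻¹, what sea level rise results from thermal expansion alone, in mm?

47 mm

Δh = αΔT·H = 3.3×10⁻⁴ × 0.84 × 170 = 0.047124 m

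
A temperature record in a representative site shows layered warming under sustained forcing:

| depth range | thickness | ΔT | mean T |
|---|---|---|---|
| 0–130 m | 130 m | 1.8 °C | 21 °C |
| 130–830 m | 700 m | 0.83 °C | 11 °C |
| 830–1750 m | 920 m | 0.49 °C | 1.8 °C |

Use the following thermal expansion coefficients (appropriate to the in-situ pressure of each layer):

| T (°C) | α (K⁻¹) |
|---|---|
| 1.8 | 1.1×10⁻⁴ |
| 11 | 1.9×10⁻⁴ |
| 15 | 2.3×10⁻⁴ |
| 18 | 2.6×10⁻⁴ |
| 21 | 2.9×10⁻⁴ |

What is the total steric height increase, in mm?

Δh = 228 mm

Layer 1 at 21 °C → α = 2.9×10⁻⁴ K⁻¹
Layer 2 at 11 °C → α = 1.9×10⁻⁴ K⁻¹
Layer 3 at 1.8 °C → α = 1.1×10⁻⁴ K⁻¹
0–130 m: 1.8 × 2.9×10⁻⁴ × 130 = 0.06786 m
130–830 m: 0.83 × 1.9×10⁻⁴ × 700 = 0.11039 m
920 × 1.1×10⁻⁴ × 0.49 = 0.049588 m
Δh = 0.06786 + 0.11039 + 0.049588 = 0.227838 m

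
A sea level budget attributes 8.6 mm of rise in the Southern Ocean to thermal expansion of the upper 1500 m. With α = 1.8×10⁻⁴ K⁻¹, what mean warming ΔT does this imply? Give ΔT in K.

0.032 K

ΔT = Δh/(αH) = 0.0086 / (1.8×10⁻⁴ × 1500) ≈ 0.03185 K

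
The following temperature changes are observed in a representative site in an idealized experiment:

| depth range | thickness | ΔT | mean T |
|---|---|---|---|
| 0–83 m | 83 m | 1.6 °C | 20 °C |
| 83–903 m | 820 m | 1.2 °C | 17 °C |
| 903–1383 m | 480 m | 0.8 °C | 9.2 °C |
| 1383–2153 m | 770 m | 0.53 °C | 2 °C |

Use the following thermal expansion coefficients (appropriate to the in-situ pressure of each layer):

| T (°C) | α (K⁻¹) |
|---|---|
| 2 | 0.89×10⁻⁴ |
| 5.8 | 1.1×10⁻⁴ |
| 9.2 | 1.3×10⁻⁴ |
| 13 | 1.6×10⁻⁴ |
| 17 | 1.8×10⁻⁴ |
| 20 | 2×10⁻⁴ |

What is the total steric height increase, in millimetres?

290 mm

Layer 1 at 20 °C → α = 2×10⁻⁴ K⁻¹
Layer 2 at 17 °C → α = 1.8×10⁻⁴ K⁻¹
Layer 3 at 9.2 °C → α = 1.3×10⁻⁴ K⁻¹
Layer 4 at 2 °C → α = 0.89×10⁻⁴ K⁻¹
Layer 1: 1.6 × 83 × 2×10⁻⁴ = 0.02656 m
Layer 2: 1.8×10⁻⁴ × 1.2 × 820 = 0.17712 m
Layer 3: 0.8 × 1.3×10⁻⁴ × 480 = 0.04992 m
Layer 4: 770 × 0.53 × 0.89×10⁻⁴ = 0.0363209 m
Δh = 0.02656 + 0.17712 + 0.04992 + 0.0363209 = 0.2899209 m ≈ 290 mm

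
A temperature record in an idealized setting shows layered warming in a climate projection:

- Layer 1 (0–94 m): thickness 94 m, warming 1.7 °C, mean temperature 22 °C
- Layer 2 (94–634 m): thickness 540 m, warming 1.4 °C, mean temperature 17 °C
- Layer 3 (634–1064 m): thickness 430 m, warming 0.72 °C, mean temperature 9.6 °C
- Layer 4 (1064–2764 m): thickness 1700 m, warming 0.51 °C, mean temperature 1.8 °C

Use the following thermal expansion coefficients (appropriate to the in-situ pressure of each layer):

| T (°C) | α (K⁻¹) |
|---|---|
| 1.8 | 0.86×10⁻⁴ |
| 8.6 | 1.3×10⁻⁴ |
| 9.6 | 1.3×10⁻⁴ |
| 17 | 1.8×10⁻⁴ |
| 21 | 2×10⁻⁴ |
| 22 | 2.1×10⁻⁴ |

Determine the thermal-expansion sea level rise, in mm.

Layer 1 at 22 °C → α = 2.1×10⁻⁴ K⁻¹
Layer 2 at 17 °C → α = 1.8×10⁻⁴ K⁻¹
Layer 3 at 9.6 °C → α = 1.3×10⁻⁴ K⁻¹
Layer 4 at 1.8 °C → α = 0.86×10⁻⁴ K⁻¹
Layer 1: 2.1×10⁻⁴ × 1.7 × 94 = 0.033558 m
94–634 m: 540 × 1.8×10⁻⁴ × 1.4 = 0.13608 m
0.72 × 1.3×10⁻⁴ × 430 = 0.040248 m
1064–2764 m: 0.51 × 1700 × 0.86×10⁻⁴ = 0.074562 m
Δh = 0.033558 + 0.13608 + 0.040248 + 0.074562 = 0.284448 m

280 mm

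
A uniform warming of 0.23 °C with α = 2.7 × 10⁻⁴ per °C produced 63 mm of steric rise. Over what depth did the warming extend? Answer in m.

H = Δh/(αΔT) = 0.063 / (2.7×10⁻⁴ × 0.23) ≈ 1014 m

about 1000 m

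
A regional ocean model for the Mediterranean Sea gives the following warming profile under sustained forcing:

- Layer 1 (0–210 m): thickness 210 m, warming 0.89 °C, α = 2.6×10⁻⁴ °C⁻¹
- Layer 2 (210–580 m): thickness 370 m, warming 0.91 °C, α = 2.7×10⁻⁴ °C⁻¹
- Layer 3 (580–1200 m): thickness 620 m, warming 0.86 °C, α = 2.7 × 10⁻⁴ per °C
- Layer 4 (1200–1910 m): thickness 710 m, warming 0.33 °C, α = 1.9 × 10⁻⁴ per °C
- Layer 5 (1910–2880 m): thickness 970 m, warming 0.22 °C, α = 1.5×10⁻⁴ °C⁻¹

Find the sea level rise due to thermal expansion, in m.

0.360 m

0–210 m: 2.6×10⁻⁴ × 0.89 × 210 = 0.048594 m
210–580 m: 370 × 0.91 × 2.7×10⁻⁴ = 0.090909 m
2.7×10⁻⁴ × 0.86 × 620 = 0.143964 m
710 × 1.9×10⁻⁴ × 0.33 = 0.044517 m
Layer 5: 1.5×10⁻⁴ × 970 × 0.22 = 0.03201 m
Δh = 0.048594 + 0.090909 + 0.143964 + 0.044517 + 0.03201 = 0.359994 m ≈ 0.360 m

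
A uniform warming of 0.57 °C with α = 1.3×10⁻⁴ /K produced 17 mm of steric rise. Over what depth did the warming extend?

229 m

H = Δh/(αΔT) = 0.017 / (1.3×10⁻⁴ × 0.57) ≈ 229.4 m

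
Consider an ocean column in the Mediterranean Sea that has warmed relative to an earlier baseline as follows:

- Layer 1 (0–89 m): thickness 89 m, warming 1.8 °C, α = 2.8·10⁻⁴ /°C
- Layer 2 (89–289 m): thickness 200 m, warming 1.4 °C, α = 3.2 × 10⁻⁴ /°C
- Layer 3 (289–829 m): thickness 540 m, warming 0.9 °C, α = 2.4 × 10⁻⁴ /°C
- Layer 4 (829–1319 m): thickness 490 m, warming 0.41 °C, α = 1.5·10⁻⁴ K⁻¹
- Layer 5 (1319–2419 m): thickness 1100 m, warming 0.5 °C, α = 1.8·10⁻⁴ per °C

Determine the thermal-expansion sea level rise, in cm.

Layer 1: 2.8×10⁻⁴ × 1.8 × 89 = 0.044856 m
Layer 2: 1.4 × 3.2×10⁻⁴ × 200 = 0.08960 m
289–829 m: 2.4×10⁻⁴ × 0.9 × 540 = 0.11664 m
Layer 4: 490 × 0.41 × 1.5×10⁻⁴ = 0.030135 m
Layer 5: 1100 × 0.5 × 1.8×10⁻⁴ = 0.09900 m
Δh = 0.044856 + 0.08960 + 0.11664 + 0.030135 + 0.09900 = 0.380231 m

Δh = 38.0 cm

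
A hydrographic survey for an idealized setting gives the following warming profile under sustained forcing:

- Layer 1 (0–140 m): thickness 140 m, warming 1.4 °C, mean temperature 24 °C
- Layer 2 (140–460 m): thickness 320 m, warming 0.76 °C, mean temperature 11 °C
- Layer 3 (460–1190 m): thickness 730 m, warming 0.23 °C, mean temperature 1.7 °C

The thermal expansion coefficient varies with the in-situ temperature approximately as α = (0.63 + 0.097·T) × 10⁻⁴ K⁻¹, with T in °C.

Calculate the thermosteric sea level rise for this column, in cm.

Layer 1: α = (0.63 + 0.097×24)×10⁻⁴ = 2.958×10⁻⁴ K⁻¹
Layer 2: α = (0.63 + 0.097×11)×10⁻⁴ = 1.697×10⁻⁴ K⁻¹
Layer 3: α = (0.63 + 0.097×1.7)×10⁻⁴ = 0.7949×10⁻⁴ K⁻¹
1.4 × 140 × 2.958×10⁻⁴ = 0.0579768 m
1.697×10⁻⁴ × 0.76 × 320 = 0.04127104 m
Layer 3: 0.23 × 0.7949×10⁻⁴ × 730 = 0.013346371 m
Δh = 0.0579768 + 0.04127104 + 0.013346371 = 0.112594211 m ≈ 11.3 cm

Δh = 11.3 cm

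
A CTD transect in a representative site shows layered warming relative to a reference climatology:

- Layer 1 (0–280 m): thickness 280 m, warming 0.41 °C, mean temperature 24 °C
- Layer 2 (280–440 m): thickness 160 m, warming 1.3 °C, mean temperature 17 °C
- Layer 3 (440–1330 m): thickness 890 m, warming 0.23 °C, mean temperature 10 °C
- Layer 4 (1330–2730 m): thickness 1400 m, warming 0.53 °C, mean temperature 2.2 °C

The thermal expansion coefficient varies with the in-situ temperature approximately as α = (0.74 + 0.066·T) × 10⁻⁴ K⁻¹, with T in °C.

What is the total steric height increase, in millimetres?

Layer 1: α = (0.74 + 0.066×24)×10⁻⁴ = 2.324×10⁻⁴ K⁻¹
Layer 2: α = (0.74 + 0.066×17)×10⁻⁴ = 1.862×10⁻⁴ K⁻¹
Layer 3: α = (0.74 + 0.066×10)×10⁻⁴ = 1.4×10⁻⁴ K⁻¹
Layer 4: α = (0.74 + 0.066×2.2)×10⁻⁴ = 0.8852×10⁻⁴ K⁻¹
Layer 1: 2.324×10⁻⁴ × 280 × 0.41 = 0.02667952 m
Layer 2: 1.3 × 160 × 1.862×10⁻⁴ = 0.0387296 m
1.4×10⁻⁴ × 890 × 0.23 = 0.028658 m
1400 × 0.53 × 0.8852×10⁻⁴ = 0.06568184 m
Δh = 0.02667952 + 0.0387296 + 0.028658 + 0.06568184 = 0.15974896 m

about 160 mm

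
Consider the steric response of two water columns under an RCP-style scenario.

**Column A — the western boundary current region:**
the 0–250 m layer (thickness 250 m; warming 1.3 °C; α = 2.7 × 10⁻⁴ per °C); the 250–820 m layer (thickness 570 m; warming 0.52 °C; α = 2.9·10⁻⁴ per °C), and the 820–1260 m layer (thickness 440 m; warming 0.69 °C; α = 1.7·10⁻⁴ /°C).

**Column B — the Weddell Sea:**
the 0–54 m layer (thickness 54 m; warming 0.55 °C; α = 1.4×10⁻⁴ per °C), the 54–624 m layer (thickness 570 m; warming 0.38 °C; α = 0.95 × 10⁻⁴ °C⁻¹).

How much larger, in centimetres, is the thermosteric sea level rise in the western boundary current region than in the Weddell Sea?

A 0–250 m: 1.3 × 250 × 2.7×10⁻⁴ = 0.08775 m
A Layer 2: 0.52 × 570 × 2.9×10⁻⁴ = 0.085956 m
A 820–1260 m: 0.69 × 440 × 1.7×10⁻⁴ = 0.051612 m
A total: 0.225318 m
B Layer 1: 1.4×10⁻⁴ × 0.55 × 54 = 0.004158 m
B 0.38 × 570 × 0.95×10⁻⁴ = 0.020577 m
B total: 0.024735 m
Difference: 0.225318 − 0.024735 = 0.200583 m

20 cm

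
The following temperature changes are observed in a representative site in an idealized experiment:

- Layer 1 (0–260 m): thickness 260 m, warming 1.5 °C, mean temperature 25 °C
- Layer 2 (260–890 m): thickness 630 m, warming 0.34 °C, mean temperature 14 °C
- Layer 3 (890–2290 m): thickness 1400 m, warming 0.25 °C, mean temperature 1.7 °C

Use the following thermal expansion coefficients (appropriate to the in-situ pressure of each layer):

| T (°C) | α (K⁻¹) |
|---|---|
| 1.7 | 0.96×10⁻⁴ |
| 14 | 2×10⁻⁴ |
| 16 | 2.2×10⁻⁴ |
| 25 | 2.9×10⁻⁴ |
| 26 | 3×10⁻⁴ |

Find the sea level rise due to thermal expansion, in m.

Layer 1 at 25 °C → α = 2.9×10⁻⁴ K⁻¹
Layer 2 at 14 °C → α = 2×10⁻⁴ K⁻¹
Layer 3 at 1.7 °C → α = 0.96×10⁻⁴ K⁻¹
Layer 1: 1.5 × 260 × 2.9×10⁻⁴ = 0.11310 m
Layer 2: 630 × 0.34 × 2×10⁻⁴ = 0.04284 m
Layer 3: 0.25 × 0.96×10⁻⁴ × 1400 = 0.03360 m
Δh = 0.11310 + 0.04284 + 0.03360 = 0.18954 m

Δh ≈ 0.190 m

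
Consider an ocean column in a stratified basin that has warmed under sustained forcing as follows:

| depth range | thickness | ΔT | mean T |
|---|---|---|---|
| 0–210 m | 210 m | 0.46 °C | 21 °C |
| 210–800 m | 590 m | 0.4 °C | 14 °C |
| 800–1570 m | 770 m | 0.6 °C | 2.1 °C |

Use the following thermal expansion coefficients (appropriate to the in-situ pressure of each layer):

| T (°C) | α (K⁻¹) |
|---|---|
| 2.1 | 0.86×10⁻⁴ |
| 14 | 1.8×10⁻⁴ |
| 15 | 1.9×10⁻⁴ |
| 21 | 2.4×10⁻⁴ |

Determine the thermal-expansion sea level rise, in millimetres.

Δh = 110 mm

Layer 1 at 21 °C → α = 2.4×10⁻⁴ K⁻¹
Layer 2 at 14 °C → α = 1.8×10⁻⁴ K⁻¹
Layer 3 at 2.1 °C → α = 0.86×10⁻⁴ K⁻¹
0–210 m: 0.46 × 210 × 2.4×10⁻⁴ = 0.023184 m
210–800 m: 0.4 × 590 × 1.8×10⁻⁴ = 0.04248 m
Layer 3: 0.86×10⁻⁴ × 770 × 0.6 = 0.039732 m
Δh = 0.023184 + 0.04248 + 0.039732 = 0.105396 m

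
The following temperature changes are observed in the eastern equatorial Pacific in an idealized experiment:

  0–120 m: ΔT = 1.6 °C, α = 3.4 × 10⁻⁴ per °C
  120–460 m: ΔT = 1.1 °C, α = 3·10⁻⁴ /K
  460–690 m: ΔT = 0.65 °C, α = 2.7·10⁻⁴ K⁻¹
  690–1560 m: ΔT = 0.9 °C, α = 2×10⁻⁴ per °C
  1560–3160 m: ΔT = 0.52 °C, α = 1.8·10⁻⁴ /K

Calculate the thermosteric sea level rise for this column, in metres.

Layer 1: 120 × 1.6 × 3.4×10⁻⁴ = 0.06528 m
Layer 2: 1.1 × 340 × 3×10⁻⁴ = 0.11220 m
2.7×10⁻⁴ × 0.65 × 230 = 0.040365 m
Layer 4: 870 × 0.9 × 2×10⁻⁴ = 0.15660 m
1560–3160 m: 1.8×10⁻⁴ × 0.52 × 1600 = 0.14976 m
Δh = 0.06528 + 0.11220 + 0.040365 + 0.15660 + 0.14976 = 0.524205 m

0.524 m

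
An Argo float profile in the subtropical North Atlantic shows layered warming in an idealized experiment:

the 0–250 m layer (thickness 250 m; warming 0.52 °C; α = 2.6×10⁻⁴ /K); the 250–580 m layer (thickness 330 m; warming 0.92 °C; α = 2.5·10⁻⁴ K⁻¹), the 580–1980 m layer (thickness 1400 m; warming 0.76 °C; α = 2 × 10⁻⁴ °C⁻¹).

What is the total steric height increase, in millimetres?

323 mm

2.6×10⁻⁴ × 250 × 0.52 = 0.03380 m
330 × 2.5×10⁻⁴ × 0.92 = 0.07590 m
Layer 3: 0.76 × 1400 × 2×10⁻⁴ = 0.21280 m
Δh = 0.03380 + 0.07590 + 0.21280 = 0.32250 m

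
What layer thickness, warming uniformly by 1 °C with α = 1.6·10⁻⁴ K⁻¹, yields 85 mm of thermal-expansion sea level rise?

531 m

H = Δh/(αΔT) = 0.085 / (1.6×10⁻⁴ × 1) ≈ 531.3 m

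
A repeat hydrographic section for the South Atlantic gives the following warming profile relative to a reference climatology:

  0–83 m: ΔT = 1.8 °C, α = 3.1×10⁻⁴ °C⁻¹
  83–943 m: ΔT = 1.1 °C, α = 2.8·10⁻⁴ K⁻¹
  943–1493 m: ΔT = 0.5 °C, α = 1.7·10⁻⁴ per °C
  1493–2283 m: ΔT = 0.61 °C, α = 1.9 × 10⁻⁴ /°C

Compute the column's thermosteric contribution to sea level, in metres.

Δh ≈ 0.450 m

0–83 m: 83 × 3.1×10⁻⁴ × 1.8 = 0.046314 m
Layer 2: 2.8×10⁻⁴ × 1.1 × 860 = 0.26488 m
Layer 3: 0.5 × 1.7×10⁻⁴ × 550 = 0.04675 m
0.61 × 790 × 1.9×10⁻⁴ = 0.091561 m
Δh = 0.046314 + 0.26488 + 0.04675 + 0.091561 = 0.449505 m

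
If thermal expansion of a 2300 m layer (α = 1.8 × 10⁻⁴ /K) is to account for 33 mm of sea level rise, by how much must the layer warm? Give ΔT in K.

ΔT = Δh/(αH) = 0.033 / (1.8×10⁻⁴ × 2300) ≈ 0.07971 K

ΔT ≈ 0.080 K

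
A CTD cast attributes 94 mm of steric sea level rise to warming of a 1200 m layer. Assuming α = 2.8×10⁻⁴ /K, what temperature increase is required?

ΔT = Δh/(αH) = 0.094 / (2.8×10⁻⁴ × 1200) ≈ 0.2798 °C

ΔT ≈ 0.280 °C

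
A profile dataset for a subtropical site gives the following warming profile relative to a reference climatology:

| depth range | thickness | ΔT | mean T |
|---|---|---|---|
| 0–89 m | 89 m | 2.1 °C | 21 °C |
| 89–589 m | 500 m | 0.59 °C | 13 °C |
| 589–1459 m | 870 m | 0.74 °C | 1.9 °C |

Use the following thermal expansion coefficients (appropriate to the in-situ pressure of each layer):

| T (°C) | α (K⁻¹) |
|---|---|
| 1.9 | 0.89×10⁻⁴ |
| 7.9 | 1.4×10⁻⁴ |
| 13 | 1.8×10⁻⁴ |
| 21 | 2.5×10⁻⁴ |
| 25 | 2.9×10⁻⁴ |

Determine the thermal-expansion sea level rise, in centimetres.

Layer 1 at 21 °C → α = 2.5×10⁻⁴ K⁻¹
Layer 2 at 13 °C → α = 1.8×10⁻⁴ K⁻¹
Layer 3 at 1.9 °C → α = 0.89×10⁻⁴ K⁻¹
0–89 m: 89 × 2.5×10⁻⁴ × 2.1 = 0.046725 m
89–589 m: 500 × 1.8×10⁻⁴ × 0.59 = 0.05310 m
0.74 × 0.89×10⁻⁴ × 870 = 0.0572982 m
Δh = 0.046725 + 0.05310 + 0.0572982 = 0.1571232 m

16 cm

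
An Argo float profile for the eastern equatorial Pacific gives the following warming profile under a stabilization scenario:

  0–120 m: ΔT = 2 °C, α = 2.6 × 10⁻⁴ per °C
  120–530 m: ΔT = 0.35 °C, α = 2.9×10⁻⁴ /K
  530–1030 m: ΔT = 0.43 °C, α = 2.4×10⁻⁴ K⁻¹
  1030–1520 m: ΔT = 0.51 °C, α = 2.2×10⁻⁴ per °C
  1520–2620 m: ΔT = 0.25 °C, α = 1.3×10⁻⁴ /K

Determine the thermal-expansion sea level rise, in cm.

120 × 2.6×10⁻⁴ × 2 = 0.06240 m
120–530 m: 0.35 × 2.9×10⁻⁴ × 410 = 0.041615 m
Layer 3: 0.43 × 2.4×10⁻⁴ × 500 = 0.05160 m
1030–1520 m: 0.51 × 2.2×10⁻⁴ × 490 = 0.054978 m
1100 × 0.25 × 1.3×10⁻⁴ = 0.03575 m
Δh = 0.06240 + 0.041615 + 0.05160 + 0.054978 + 0.03575 = 0.246343 m ≈ 24.6 cm

Δh = 24.6 cm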